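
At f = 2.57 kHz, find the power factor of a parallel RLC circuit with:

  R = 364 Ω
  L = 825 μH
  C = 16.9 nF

Step 1 — Angular frequency: ω = 2π·f = 2π·2570 = 1.615e+04 rad/s.
Step 2 — Component impedances:
  R: Z = R = 364 Ω
  L: Z = jωL = j·1.615e+04·0.000825 = 0 + j13.32 Ω
  C: Z = 1/(jωC) = -j/(ω·C) = 0 - j3664 Ω
Step 3 — Parallel combination: 1/Z_total = 1/R + 1/L + 1/C; Z_total = 0.4905 + j13.35 Ω = 13.36∠87.9° Ω.
Step 4 — Power factor: PF = cos(φ) = Re(Z)/|Z| = 0.4905/13.36 = 0.03671.
Step 5 — Type: Im(Z) = 13.35 ⇒ lagging (phase φ = 87.9°).

PF = 0.03671 (lagging, φ = 87.9°)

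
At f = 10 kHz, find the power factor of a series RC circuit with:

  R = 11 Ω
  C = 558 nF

Step 1 — Angular frequency: ω = 2π·f = 2π·1e+04 = 6.283e+04 rad/s.
Step 2 — Component impedances:
  R: Z = R = 11 Ω
  C: Z = 1/(jωC) = -j/(ω·C) = 0 - j28.52 Ω
Step 3 — Series combination: Z_total = R + C = 11 - j28.52 Ω = 30.57∠-68.9° Ω.
Step 4 — Power factor: PF = cos(φ) = Re(Z)/|Z| = 11/30.57 = 0.3598.
Step 5 — Type: Im(Z) = -28.52 ⇒ leading (phase φ = -68.9°).

PF = 0.3598 (leading, φ = -68.9°)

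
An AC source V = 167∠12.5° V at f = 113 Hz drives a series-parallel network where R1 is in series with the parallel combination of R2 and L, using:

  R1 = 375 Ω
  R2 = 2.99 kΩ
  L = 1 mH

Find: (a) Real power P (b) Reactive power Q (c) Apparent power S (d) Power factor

Step 1 — Angular frequency: ω = 2π·f = 2π·113 = 710 rad/s.
Step 2 — Component impedances:
  R1: Z = R = 375 Ω
  R2: Z = R = 2990 Ω
  L: Z = jωL = j·710·0.001 = 0 + j0.71 Ω
Step 3 — Parallel branch: R2 || L = 1/(1/R2 + 1/L) = 0.0001686 + j0.71 Ω.
Step 4 — Series with R1: Z_total = R1 + (R2 || L) = 375 + j0.71 Ω = 375∠0.1° Ω.
Step 5 — Source phasor: V = 167∠12.5° V = 163 + j36.15 V.
Step 6 — Current: I = V / Z = 0.435 + j0.09556 A = 0.4453∠12.4° A.
Step 7 — Complex power: S = V·I* = 74.37 + j0.1408 VA.
Step 8 — Real power: P = Re(S) = 74.37 W.
Step 9 — Reactive power: Q = Im(S) = 0.1408 VAR.
Step 10 — Apparent power: |S| = 74.37 VA.
Step 11 — Power factor: PF = P/|S| = 1 (lagging).

(a) P = 74.37 W  (b) Q = 0.1408 VAR  (c) S = 74.37 VA  (d) PF = 1 (lagging)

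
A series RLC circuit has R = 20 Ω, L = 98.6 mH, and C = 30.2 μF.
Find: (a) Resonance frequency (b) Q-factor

Step 1 — Resonance condition Im(Z)=0 gives ω₀ = 1/√(LC).
Step 2 — ω₀ = 1/√(0.0986·3.02e-05) = 579.5 rad/s.
Step 3 — f₀ = ω₀/(2π) = 92.23 Hz.
Step 4 — Series Q: Q = ω₀L/R = 579.5·0.0986/20 = 2.857.

(a) f₀ = 92.23 Hz  (b) Q = 2.857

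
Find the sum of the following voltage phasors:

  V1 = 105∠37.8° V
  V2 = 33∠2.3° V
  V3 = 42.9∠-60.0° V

Step 1 — Convert each phasor to rectangular form:
  V1 = 105·(cos(37.8°) + j·sin(37.8°)) = 82.97 + j64.36 V
  V2 = 33·(cos(2.3°) + j·sin(2.3°)) = 32.97 + j1.324 V
  V3 = 42.9·(cos(-60.0°) + j·sin(-60.0°)) = 21.45 - j37.15 V
Step 2 — Sum components: V_total = 137.4 + j28.53 V.
Step 3 — Convert to polar: |V_total| = 140.3 V, ∠V_total = 11.7°.

V_total = 140.3∠11.7° V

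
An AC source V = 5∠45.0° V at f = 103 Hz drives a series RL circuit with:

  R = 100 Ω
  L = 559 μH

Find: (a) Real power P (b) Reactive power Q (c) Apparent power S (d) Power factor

Step 1 — Angular frequency: ω = 2π·f = 2π·103 = 647.2 rad/s.
Step 2 — Component impedances:
  R: Z = R = 100 Ω
  L: Z = jωL = j·647.2·0.000559 = 0 + j0.3618 Ω
Step 3 — Series combination: Z_total = R + L = 100 + j0.3618 Ω = 100∠0.2° Ω.
Step 4 — Source phasor: V = 5∠45.0° V = 3.536 + j3.536 V.
Step 5 — Current: I = V / Z = 0.03548 + j0.03523 A = 0.05∠44.8° A.
Step 6 — Complex power: S = V·I* = 0.25 + j0.0009044 VA.
Step 7 — Real power: P = Re(S) = 0.25 W.
Step 8 — Reactive power: Q = Im(S) = 0.0009044 VAR.
Step 9 — Apparent power: |S| = 0.25 VA.
Step 10 — Power factor: PF = P/|S| = 1 (lagging).

(a) P = 0.25 W  (b) Q = 0.0009044 VAR  (c) S = 0.25 VA  (d) PF = 1 (lagging)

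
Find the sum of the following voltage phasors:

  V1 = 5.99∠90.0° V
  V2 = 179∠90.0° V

Step 1 — Convert each phasor to rectangular form:
  V1 = 5.99·(cos(90.0°) + j·sin(90.0°)) = 0 + j5.99 V
  V2 = 179·(cos(90.0°) + j·sin(90.0°)) = 0 + j179 V
Step 2 — Sum components: V_total = 0 + j185 V.
Step 3 — Convert to polar: |V_total| = 185 V, ∠V_total = 90.0°.

V_total = 185∠90.0° V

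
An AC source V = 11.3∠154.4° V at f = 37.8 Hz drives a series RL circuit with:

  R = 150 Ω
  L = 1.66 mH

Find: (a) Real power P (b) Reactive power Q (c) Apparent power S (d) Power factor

Step 1 — Angular frequency: ω = 2π·f = 2π·37.8 = 237.5 rad/s.
Step 2 — Component impedances:
  R: Z = R = 150 Ω
  L: Z = jωL = j·237.5·0.00166 = 0 + j0.3943 Ω
Step 3 — Series combination: Z_total = R + L = 150 + j0.3943 Ω = 150∠0.2° Ω.
Step 4 — Source phasor: V = 11.3∠154.4° V = -10.19 + j4.883 V.
Step 5 — Current: I = V / Z = -0.06785 + j0.03273 A = 0.07533∠154.2° A.
Step 6 — Complex power: S = V·I* = 0.8513 + j0.002237 VA.
Step 7 — Real power: P = Re(S) = 0.8513 W.
Step 8 — Reactive power: Q = Im(S) = 0.002237 VAR.
Step 9 — Apparent power: |S| = 0.8513 VA.
Step 10 — Power factor: PF = P/|S| = 1 (lagging).

(a) P = 0.8513 W  (b) Q = 0.002237 VAR  (c) S = 0.8513 VA  (d) PF = 1 (lagging)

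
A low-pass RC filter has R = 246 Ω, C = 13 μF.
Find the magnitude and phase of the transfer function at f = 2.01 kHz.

Step 1 — Angular frequency: ω = 2π·2010 = 1.263e+04 rad/s.
Step 2 — Transfer function: H(jω) = 1/(1 + jωRC).
Step 3 — Denominator: 1 + jωRC = 1 + j·1.263e+04·246·1.3e-05 = 1 + j40.39.
Step 4 — H = 0.0006127 - j0.02474.
Step 5 — Magnitude: |H| = 0.02475 (-32.1 dB); phase: φ = -88.6°.

|H| = 0.02475 (-32.1 dB), φ = -88.6°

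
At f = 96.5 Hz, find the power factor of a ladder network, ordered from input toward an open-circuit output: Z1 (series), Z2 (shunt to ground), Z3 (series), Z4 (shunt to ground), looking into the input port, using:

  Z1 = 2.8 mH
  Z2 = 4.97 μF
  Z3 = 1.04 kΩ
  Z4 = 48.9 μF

Step 1 — Angular frequency: ω = 2π·f = 2π·96.5 = 606.3 rad/s.
Step 2 — Component impedances:
  Z1: Z = jωL = j·606.3·0.0028 = 0 + j1.698 Ω
  Z2: Z = 1/(jωC) = -j/(ω·C) = 0 - j331.8 Ω
  Z3: Z = R = 1040 Ω
  Z4: Z = 1/(jωC) = -j/(ω·C) = 0 - j33.73 Ω
Step 3 — Ladder network (open output): work backward from the far end, alternating series and parallel combinations. Z_in = 94.24 - j297 Ω = 311.6∠-72.4° Ω.
Step 4 — Power factor: PF = cos(φ) = Re(Z)/|Z| = 94.24/311.6 = 0.3024.
Step 5 — Type: Im(Z) = -297 ⇒ leading (phase φ = -72.4°).

PF = 0.3024 (leading, φ = -72.4°)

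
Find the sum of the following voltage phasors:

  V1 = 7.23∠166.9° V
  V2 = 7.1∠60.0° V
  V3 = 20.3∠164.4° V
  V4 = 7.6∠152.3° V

Step 1 — Convert each phasor to rectangular form:
  V1 = 7.23·(cos(166.9°) + j·sin(166.9°)) = -7.042 + j1.639 V
  V2 = 7.1·(cos(60.0°) + j·sin(60.0°)) = 3.55 + j6.149 V
  V3 = 20.3·(cos(164.4°) + j·sin(164.4°)) = -19.55 + j5.459 V
  V4 = 7.6·(cos(152.3°) + j·sin(152.3°)) = -6.729 + j3.533 V
Step 2 — Sum components: V_total = -29.77 + j16.78 V.
Step 3 — Convert to polar: |V_total| = 34.18 V, ∠V_total = 150.6°.

V_total = 34.18∠150.6° V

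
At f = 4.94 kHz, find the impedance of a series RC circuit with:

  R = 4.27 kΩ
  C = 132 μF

Step 1 — Angular frequency: ω = 2π·f = 2π·4940 = 3.104e+04 rad/s.
Step 2 — Component impedances:
  R: Z = R = 4270 Ω
  C: Z = 1/(jωC) = -j/(ω·C) = 0 - j0.2441 Ω
Step 3 — Series combination: Z_total = R + C = 4270 - j0.2441 Ω = 4270∠-0.0° Ω.

Z = 4270 - j0.2441 Ω = 4270∠-0.0° Ω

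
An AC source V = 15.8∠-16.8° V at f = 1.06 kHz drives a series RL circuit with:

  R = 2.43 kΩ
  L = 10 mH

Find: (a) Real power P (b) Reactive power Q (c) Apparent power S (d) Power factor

Step 1 — Angular frequency: ω = 2π·f = 2π·1060 = 6660 rad/s.
Step 2 — Component impedances:
  R: Z = R = 2430 Ω
  L: Z = jωL = j·6660·0.01 = 0 + j66.6 Ω
Step 3 — Series combination: Z_total = R + L = 2430 + j66.6 Ω = 2431∠1.6° Ω.
Step 4 — Source phasor: V = 15.8∠-16.8° V = 15.13 - j4.567 V.
Step 5 — Current: I = V / Z = 0.006168 - j0.002048 A = 0.0065∠-18.4° A.
Step 6 — Complex power: S = V·I* = 0.1027 + j0.002814 VA.
Step 7 — Real power: P = Re(S) = 0.1027 W.
Step 8 — Reactive power: Q = Im(S) = 0.002814 VAR.
Step 9 — Apparent power: |S| = 0.1027 VA.
Step 10 — Power factor: PF = P/|S| = 0.9996 (lagging).

(a) P = 0.1027 W  (b) Q = 0.002814 VAR  (c) S = 0.1027 VA  (d) PF = 0.9996 (lagging)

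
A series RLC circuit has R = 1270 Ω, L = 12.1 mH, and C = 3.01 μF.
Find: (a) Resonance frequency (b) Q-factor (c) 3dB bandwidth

Step 1 — Resonance: ω₀ = 1/√(LC) = 1/√(0.0121·3.01e-06) = 5240 rad/s.
Step 2 — f₀ = ω₀/(2π) = 834 Hz.
Step 3 — Series Q: Q = ω₀L/R = 5240·0.0121/1270 = 0.04992.
Step 4 — Bandwidth: Δω = ω₀/Q = 1.05e+05 rad/s; BW = Δω/(2π) = 1.67e+04 Hz.

(a) f₀ = 834 Hz  (b) Q = 0.04992  (c) BW = 1.67e+04 Hz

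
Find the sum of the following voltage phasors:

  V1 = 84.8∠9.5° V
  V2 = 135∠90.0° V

Step 1 — Convert each phasor to rectangular form:
  V1 = 84.8·(cos(9.5°) + j·sin(9.5°)) = 83.64 + j14 V
  V2 = 135·(cos(90.0°) + j·sin(90.0°)) = 0 + j135 V
Step 2 — Sum components: V_total = 83.64 + j149 V.
Step 3 — Convert to polar: |V_total| = 170.9 V, ∠V_total = 60.7°.

V_total = 170.9∠60.7° V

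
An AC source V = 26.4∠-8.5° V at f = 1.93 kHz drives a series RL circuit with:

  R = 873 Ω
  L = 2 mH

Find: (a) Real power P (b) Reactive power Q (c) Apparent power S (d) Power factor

Step 1 — Angular frequency: ω = 2π·f = 2π·1930 = 1.213e+04 rad/s.
Step 2 — Component impedances:
  R: Z = R = 873 Ω
  L: Z = jωL = j·1.213e+04·0.002 = 0 + j24.25 Ω
Step 3 — Series combination: Z_total = R + L = 873 + j24.25 Ω = 873.3∠1.6° Ω.
Step 4 — Source phasor: V = 26.4∠-8.5° V = 26.11 - j3.902 V.
Step 5 — Current: I = V / Z = 0.02976 - j0.005297 A = 0.03023∠-10.1° A.
Step 6 — Complex power: S = V·I* = 0.7977 + j0.02216 VA.
Step 7 — Real power: P = Re(S) = 0.7977 W.
Step 8 — Reactive power: Q = Im(S) = 0.02216 VAR.
Step 9 — Apparent power: |S| = 0.798 VA.
Step 10 — Power factor: PF = P/|S| = 0.9996 (lagging).

(a) P = 0.7977 W  (b) Q = 0.02216 VAR  (c) S = 0.798 VA  (d) PF = 0.9996 (lagging)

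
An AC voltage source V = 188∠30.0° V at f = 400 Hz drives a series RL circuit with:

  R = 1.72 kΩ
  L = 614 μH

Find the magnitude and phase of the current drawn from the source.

Step 1 — Angular frequency: ω = 2π·f = 2π·400 = 2513 rad/s.
Step 2 — Component impedances:
  R: Z = R = 1720 Ω
  L: Z = jωL = j·2513·0.000614 = 0 + j1.543 Ω
Step 3 — Series combination: Z_total = R + L = 1720 + j1.543 Ω = 1720∠0.1° Ω.
Step 4 — Source phasor: V = 188∠30.0° V = 162.8 + j94 V.
Step 5 — Ohm's law: I = V / Z_total = (162.8 + j94) / (1720 + j1.543) = 0.09471 + j0.05457 A.
Step 6 — Convert to polar: |I| = 0.1093 A, ∠I = 29.9°.

I = 0.1093∠29.9° A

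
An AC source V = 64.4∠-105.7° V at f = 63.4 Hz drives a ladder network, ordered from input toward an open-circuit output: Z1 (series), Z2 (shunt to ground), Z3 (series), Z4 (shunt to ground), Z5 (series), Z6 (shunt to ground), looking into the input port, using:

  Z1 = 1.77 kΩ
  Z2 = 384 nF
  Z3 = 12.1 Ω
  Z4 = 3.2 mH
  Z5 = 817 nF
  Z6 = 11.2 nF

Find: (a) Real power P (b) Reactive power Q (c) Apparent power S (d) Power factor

Step 1 — Angular frequency: ω = 2π·f = 2π·63.4 = 398.4 rad/s.
Step 2 — Component impedances:
  Z1: Z = R = 1770 Ω
  Z2: Z = 1/(jωC) = -j/(ω·C) = 0 - j6537 Ω
  Z3: Z = R = 12.1 Ω
  Z4: Z = jωL = j·398.4·0.0032 = 0 + j1.275 Ω
  Z5: Z = 1/(jωC) = -j/(ω·C) = 0 - j3073 Ω
  Z6: Z = 1/(jωC) = -j/(ω·C) = 0 - j2.241e+05 Ω
Step 3 — Ladder network (open output): work backward from the far end, alternating series and parallel combinations. Z_in = 1782 + j1.253 Ω = 1782∠0.0° Ω.
Step 4 — Source phasor: V = 64.4∠-105.7° V = -17.43 - j62 V.
Step 5 — Current: I = V / Z = -0.009803 - j0.03478 A = 0.03614∠-105.7° A.
Step 6 — Complex power: S = V·I* = 2.327 + j0.001636 VA.
Step 7 — Real power: P = Re(S) = 2.327 W.
Step 8 — Reactive power: Q = Im(S) = 0.001636 VAR.
Step 9 — Apparent power: |S| = 2.327 VA.
Step 10 — Power factor: PF = P/|S| = 1 (lagging).

(a) P = 2.327 W  (b) Q = 0.001636 VAR  (c) S = 2.327 VA  (d) PF = 1 (lagging)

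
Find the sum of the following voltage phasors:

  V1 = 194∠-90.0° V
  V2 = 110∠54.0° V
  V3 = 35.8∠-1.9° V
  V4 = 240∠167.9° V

Step 1 — Convert each phasor to rectangular form:
  V1 = 194·(cos(-90.0°) + j·sin(-90.0°)) = 0 - j194 V
  V2 = 110·(cos(54.0°) + j·sin(54.0°)) = 64.66 + j88.99 V
  V3 = 35.8·(cos(-1.9°) + j·sin(-1.9°)) = 35.78 - j1.187 V
  V4 = 240·(cos(167.9°) + j·sin(167.9°)) = -234.7 + j50.31 V
Step 2 — Sum components: V_total = -134.2 - j55.89 V.
Step 3 — Convert to polar: |V_total| = 145.4 V, ∠V_total = -157.4°.

V_total = 145.4∠-157.4° V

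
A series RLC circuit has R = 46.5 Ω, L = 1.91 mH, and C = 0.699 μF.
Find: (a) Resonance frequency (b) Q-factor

Step 1 — Resonance condition Im(Z)=0 gives ω₀ = 1/√(LC).
Step 2 — ω₀ = 1/√(0.00191·6.99e-07) = 2.737e+04 rad/s.
Step 3 — f₀ = ω₀/(2π) = 4356 Hz.
Step 4 — Series Q: Q = ω₀L/R = 2.737e+04·0.00191/46.5 = 1.124.

(a) f₀ = 4356 Hz  (b) Q = 1.124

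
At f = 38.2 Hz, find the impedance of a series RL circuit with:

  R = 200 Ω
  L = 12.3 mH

Step 1 — Angular frequency: ω = 2π·f = 2π·38.2 = 240 rad/s.
Step 2 — Component impedances:
  R: Z = R = 200 Ω
  L: Z = jωL = j·240·0.0123 = 0 + j2.952 Ω
Step 3 — Series combination: Z_total = R + L = 200 + j2.952 Ω = 200∠0.8° Ω.

Z = 200 + j2.952 Ω = 200∠0.8° Ω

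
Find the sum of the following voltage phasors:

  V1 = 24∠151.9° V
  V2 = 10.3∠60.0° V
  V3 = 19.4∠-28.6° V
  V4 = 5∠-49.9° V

Step 1 — Convert each phasor to rectangular form:
  V1 = 24·(cos(151.9°) + j·sin(151.9°)) = -21.17 + j11.3 V
  V2 = 10.3·(cos(60.0°) + j·sin(60.0°)) = 5.15 + j8.92 V
  V3 = 19.4·(cos(-28.6°) + j·sin(-28.6°)) = 17.03 - j9.287 V
  V4 = 5·(cos(-49.9°) + j·sin(-49.9°)) = 3.221 - j3.825 V
Step 2 — Sum components: V_total = 4.232 + j7.113 V.
Step 3 — Convert to polar: |V_total| = 8.277 V, ∠V_total = 59.2°.

V_total = 8.277∠59.2° V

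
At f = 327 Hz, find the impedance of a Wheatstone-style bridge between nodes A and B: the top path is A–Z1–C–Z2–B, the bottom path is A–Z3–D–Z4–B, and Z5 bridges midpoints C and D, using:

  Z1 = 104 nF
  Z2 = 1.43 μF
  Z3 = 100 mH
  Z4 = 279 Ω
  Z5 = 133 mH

Step 1 — Angular frequency: ω = 2π·f = 2π·327 = 2055 rad/s.
Step 2 — Component impedances:
  Z1: Z = 1/(jωC) = -j/(ω·C) = 0 - j4680 Ω
  Z2: Z = 1/(jωC) = -j/(ω·C) = 0 - j340.4 Ω
  Z3: Z = jωL = j·2055·0.1 = 0 + j205.5 Ω
  Z4: Z = R = 279 Ω
  Z5: Z = jωL = j·2055·0.133 = 0 + j273.3 Ω
Step 3 — Bridge requires nodal analysis (the Z5 bridge couples midpoints C and D, so the two paths cannot be reduced to a simple series/parallel combination). Setting node B to ground and injecting 1 A at node A, the 3-node admittance system at A, C, D solves to V_A = Z_AB = 4.494 + j193.7 Ω = 193.8∠88.7° Ω.

Z = 4.494 + j193.7 Ω = 193.8∠88.7° Ω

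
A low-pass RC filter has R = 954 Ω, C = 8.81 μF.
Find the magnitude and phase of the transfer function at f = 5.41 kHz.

Step 1 — Angular frequency: ω = 2π·5410 = 3.399e+04 rad/s.
Step 2 — Transfer function: H(jω) = 1/(1 + jωRC).
Step 3 — Denominator: 1 + jωRC = 1 + j·3.399e+04·954·8.81e-06 = 1 + j285.7.
Step 4 — H = 1.225e-05 - j0.0035.
Step 5 — Magnitude: |H| = 0.0035 (-49.1 dB); phase: φ = -89.8°.

|H| = 0.0035 (-49.1 dB), φ = -89.8°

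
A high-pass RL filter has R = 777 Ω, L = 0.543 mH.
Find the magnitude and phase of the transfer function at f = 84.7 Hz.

Step 1 — Angular frequency: ω = 2π·84.7 = 532.2 rad/s.
Step 2 — Transfer function: H(jω) = jωL/(R + jωL).
Step 3 — Numerator jωL = j·0.289; denominator R + jωL = 777 + j0.289.
Step 4 — H = 1.383e-07 + j0.0003719.
Step 5 — Magnitude: |H| = 0.0003719 (-68.6 dB); phase: φ = 90.0°.

|H| = 0.0003719 (-68.6 dB), φ = 90.0°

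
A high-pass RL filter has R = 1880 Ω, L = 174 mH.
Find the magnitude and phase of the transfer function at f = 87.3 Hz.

Step 1 — Angular frequency: ω = 2π·87.3 = 548.5 rad/s.
Step 2 — Transfer function: H(jω) = jωL/(R + jωL).
Step 3 — Numerator jωL = j·95.44; denominator R + jωL = 1880 + j95.44.
Step 4 — H = 0.002571 + j0.05064.
Step 5 — Magnitude: |H| = 0.0507 (-25.9 dB); phase: φ = 87.1°.

|H| = 0.0507 (-25.9 dB), φ = 87.1°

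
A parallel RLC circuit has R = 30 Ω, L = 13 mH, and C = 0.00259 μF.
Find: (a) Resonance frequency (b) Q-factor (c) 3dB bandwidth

Step 1 — Resonance: ω₀ = 1/√(LC) = 1/√(0.013·2.59e-09) = 1.723e+05 rad/s.
Step 2 — f₀ = ω₀/(2π) = 2.743e+04 Hz.
Step 3 — Parallel Q: Q = R/(ω₀L) = 30/(1.723e+05·0.013) = 0.01339.
Step 4 — Bandwidth: Δω = ω₀/Q = 1.287e+07 rad/s; BW = Δω/(2π) = 2.048e+06 Hz.

(a) f₀ = 2.743e+04 Hz  (b) Q = 0.01339  (c) BW = 2.048e+06 Hz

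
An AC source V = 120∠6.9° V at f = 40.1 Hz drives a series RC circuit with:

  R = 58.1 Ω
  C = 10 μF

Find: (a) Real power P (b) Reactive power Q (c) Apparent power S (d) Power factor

Step 1 — Angular frequency: ω = 2π·f = 2π·40.1 = 252 rad/s.
Step 2 — Component impedances:
  R: Z = R = 58.1 Ω
  C: Z = 1/(jωC) = -j/(ω·C) = 0 - j396.9 Ω
Step 3 — Series combination: Z_total = R + C = 58.1 - j396.9 Ω = 401.1∠-81.7° Ω.
Step 4 — Source phasor: V = 120∠6.9° V = 119.1 + j14.42 V.
Step 5 — Current: I = V / Z = 0.007456 + j0.2991 A = 0.2992∠88.6° A.
Step 6 — Complex power: S = V·I* = 5.2 - j35.52 VA.
Step 7 — Real power: P = Re(S) = 5.2 W.
Step 8 — Reactive power: Q = Im(S) = -35.52 VAR.
Step 9 — Apparent power: |S| = 35.9 VA.
Step 10 — Power factor: PF = P/|S| = 0.1448 (leading).

(a) P = 5.2 W  (b) Q = -35.52 VAR  (c) S = 35.9 VA  (d) PF = 0.1448 (leading)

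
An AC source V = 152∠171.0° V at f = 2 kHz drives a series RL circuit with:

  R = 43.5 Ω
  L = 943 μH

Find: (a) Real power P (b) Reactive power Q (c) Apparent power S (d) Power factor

Step 1 — Angular frequency: ω = 2π·f = 2π·2000 = 1.257e+04 rad/s.
Step 2 — Component impedances:
  R: Z = R = 43.5 Ω
  L: Z = jωL = j·1.257e+04·0.000943 = 0 + j11.85 Ω
Step 3 — Series combination: Z_total = R + L = 43.5 + j11.85 Ω = 45.09∠15.2° Ω.
Step 4 — Source phasor: V = 152∠171.0° V = -150.1 + j23.78 V.
Step 5 — Current: I = V / Z = -3.074 + j1.384 A = 3.371∠155.8° A.
Step 6 — Complex power: S = V·I* = 494.4 + j134.7 VA.
Step 7 — Real power: P = Re(S) = 494.4 W.
Step 8 — Reactive power: Q = Im(S) = 134.7 VAR.
Step 9 — Apparent power: |S| = 512.5 VA.
Step 10 — Power factor: PF = P/|S| = 0.9648 (lagging).

(a) P = 494.4 W  (b) Q = 134.7 VAR  (c) S = 512.5 VA  (d) PF = 0.9648 (lagging)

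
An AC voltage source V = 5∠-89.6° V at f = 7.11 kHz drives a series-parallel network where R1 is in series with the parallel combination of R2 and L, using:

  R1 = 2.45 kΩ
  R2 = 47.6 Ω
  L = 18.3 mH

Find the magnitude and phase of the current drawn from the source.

Step 1 — Angular frequency: ω = 2π·f = 2π·7110 = 4.467e+04 rad/s.
Step 2 — Component impedances:
  R1: Z = R = 2450 Ω
  R2: Z = R = 47.6 Ω
  L: Z = jωL = j·4.467e+04·0.0183 = 0 + j817.5 Ω
Step 3 — Parallel branch: R2 || L = 1/(1/R2 + 1/L) = 47.44 + j2.762 Ω.
Step 4 — Series with R1: Z_total = R1 + (R2 || L) = 2497 + j2.762 Ω = 2497∠0.1° Ω.
Step 5 — Source phasor: V = 5∠-89.6° V = 0.03491 - j5 V.
Step 6 — Ohm's law: I = V / Z_total = (0.03491 - j5) / (2497 + j2.762) = 1.176e-05 - j0.002002 A.
Step 7 — Convert to polar: |I| = 0.002002 A, ∠I = -89.7°.

I = 0.002002∠-89.7° A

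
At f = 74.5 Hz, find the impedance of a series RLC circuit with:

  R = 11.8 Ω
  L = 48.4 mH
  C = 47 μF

Step 1 — Angular frequency: ω = 2π·f = 2π·74.5 = 468.1 rad/s.
Step 2 — Component impedances:
  R: Z = R = 11.8 Ω
  L: Z = jωL = j·468.1·0.0484 = 0 + j22.66 Ω
  C: Z = 1/(jωC) = -j/(ω·C) = 0 - j45.45 Ω
Step 3 — Series combination: Z_total = R + L + C = 11.8 - j22.8 Ω = 25.67∠-62.6° Ω.

Z = 11.8 - j22.8 Ω = 25.67∠-62.6° Ω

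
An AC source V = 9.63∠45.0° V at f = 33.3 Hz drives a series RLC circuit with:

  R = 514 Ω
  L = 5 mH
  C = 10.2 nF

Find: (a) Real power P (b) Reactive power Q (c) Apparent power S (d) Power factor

Step 1 — Angular frequency: ω = 2π·f = 2π·33.3 = 209.2 rad/s.
Step 2 — Component impedances:
  R: Z = R = 514 Ω
  L: Z = jωL = j·209.2·0.005 = 0 + j1.046 Ω
  C: Z = 1/(jωC) = -j/(ω·C) = 0 - j4.686e+05 Ω
Step 3 — Series combination: Z_total = R + L + C = 514 - j4.686e+05 Ω = 4.686e+05∠-89.9° Ω.
Step 4 — Source phasor: V = 9.63∠45.0° V = 6.809 + j6.809 V.
Step 5 — Current: I = V / Z = -1.452e-05 + j1.455e-05 A = 2.055e-05∠134.9° A.
Step 6 — Complex power: S = V·I* = 2.171e-07 - j0.0001979 VA.
Step 7 — Real power: P = Re(S) = 2.171e-07 W.
Step 8 — Reactive power: Q = Im(S) = -0.0001979 VAR.
Step 9 — Apparent power: |S| = 0.0001979 VA.
Step 10 — Power factor: PF = P/|S| = 0.001097 (leading).

(a) P = 2.171e-07 W  (b) Q = -0.0001979 VAR  (c) S = 0.0001979 VA  (d) PF = 0.001097 (leading)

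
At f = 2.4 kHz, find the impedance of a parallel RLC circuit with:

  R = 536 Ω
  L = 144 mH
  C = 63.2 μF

Step 1 — Angular frequency: ω = 2π·f = 2π·2400 = 1.508e+04 rad/s.
Step 2 — Component impedances:
  R: Z = R = 536 Ω
  L: Z = jωL = j·1.508e+04·0.144 = 0 + j2171 Ω
  C: Z = 1/(jωC) = -j/(ω·C) = 0 - j1.049 Ω
Step 3 — Parallel combination: 1/Z_total = 1/R + 1/L + 1/C; Z_total = 0.002056 - j1.05 Ω = 1.05∠-89.9° Ω.

Z = 0.002056 - j1.05 Ω = 1.05∠-89.9° Ω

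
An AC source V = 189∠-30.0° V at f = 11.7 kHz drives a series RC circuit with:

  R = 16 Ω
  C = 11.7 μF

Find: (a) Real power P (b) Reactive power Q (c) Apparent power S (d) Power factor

Step 1 — Angular frequency: ω = 2π·f = 2π·1.17e+04 = 7.351e+04 rad/s.
Step 2 — Component impedances:
  R: Z = R = 16 Ω
  C: Z = 1/(jωC) = -j/(ω·C) = 0 - j1.163 Ω
Step 3 — Series combination: Z_total = R + C = 16 - j1.163 Ω = 16.04∠-4.2° Ω.
Step 4 — Source phasor: V = 189∠-30.0° V = 163.7 - j94.5 V.
Step 5 — Current: I = V / Z = 10.6 - j5.136 A = 11.78∠-25.8° A.
Step 6 — Complex power: S = V·I* = 2221 - j161.4 VA.
Step 7 — Real power: P = Re(S) = 2221 W.
Step 8 — Reactive power: Q = Im(S) = -161.4 VAR.
Step 9 — Apparent power: |S| = 2227 VA.
Step 10 — Power factor: PF = P/|S| = 0.9974 (leading).

(a) P = 2221 W  (b) Q = -161.4 VAR  (c) S = 2227 VA  (d) PF = 0.9974 (leading)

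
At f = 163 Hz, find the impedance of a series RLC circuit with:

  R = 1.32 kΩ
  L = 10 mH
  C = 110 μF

Step 1 — Angular frequency: ω = 2π·f = 2π·163 = 1024 rad/s.
Step 2 — Component impedances:
  R: Z = R = 1320 Ω
  L: Z = jωL = j·1024·0.01 = 0 + j10.24 Ω
  C: Z = 1/(jωC) = -j/(ω·C) = 0 - j8.876 Ω
Step 3 — Series combination: Z_total = R + L + C = 1320 + j1.365 Ω = 1320∠0.1° Ω.

Z = 1320 + j1.365 Ω = 1320∠0.1° Ω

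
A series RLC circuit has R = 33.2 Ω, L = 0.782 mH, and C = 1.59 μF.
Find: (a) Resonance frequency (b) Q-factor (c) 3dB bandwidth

Step 1 — Resonance condition Im(Z)=0 gives ω₀ = 1/√(LC).
Step 2 — ω₀ = 1/√(0.000782·1.59e-06) = 2.836e+04 rad/s.
Step 3 — f₀ = ω₀/(2π) = 4514 Hz.
Step 4 — Series Q: Q = ω₀L/R = 2.836e+04·0.000782/33.2 = 0.668.
Step 5 — 3dB bandwidth: Δω = ω₀/Q = 4.246e+04 rad/s; BW = Δω/(2π) = 6757 Hz.

(a) f₀ = 4514 Hz  (b) Q = 0.668  (c) BW = 6757 Hz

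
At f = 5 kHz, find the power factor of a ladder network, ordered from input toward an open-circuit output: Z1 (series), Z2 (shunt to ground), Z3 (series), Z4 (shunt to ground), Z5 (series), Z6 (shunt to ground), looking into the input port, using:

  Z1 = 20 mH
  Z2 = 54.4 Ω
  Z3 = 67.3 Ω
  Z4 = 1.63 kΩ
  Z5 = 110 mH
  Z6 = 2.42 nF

Step 1 — Angular frequency: ω = 2π·f = 2π·5000 = 3.142e+04 rad/s.
Step 2 — Component impedances:
  Z1: Z = jωL = j·3.142e+04·0.02 = 0 + j628.3 Ω
  Z2: Z = R = 54.4 Ω
  Z3: Z = R = 67.3 Ω
  Z4: Z = R = 1630 Ω
  Z5: Z = jωL = j·3.142e+04·0.11 = 0 + j3456 Ω
  Z6: Z = 1/(jωC) = -j/(ω·C) = 0 - j1.315e+04 Ω
Step 3 — Ladder network (open output): work backward from the far end, alternating series and parallel combinations. Z_in = 52.71 + j628.1 Ω = 630.3∠85.2° Ω.
Step 4 — Power factor: PF = cos(φ) = Re(Z)/|Z| = 52.71/630.3 = 0.08363.
Step 5 — Type: Im(Z) = 628.1 ⇒ lagging (phase φ = 85.2°).

PF = 0.08363 (lagging, φ = 85.2°)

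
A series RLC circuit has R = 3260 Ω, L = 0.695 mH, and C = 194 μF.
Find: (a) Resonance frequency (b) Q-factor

Step 1 — Resonance condition Im(Z)=0 gives ω₀ = 1/√(LC).
Step 2 — ω₀ = 1/√(0.000695·0.000194) = 2723 rad/s.
Step 3 — f₀ = ω₀/(2π) = 433.4 Hz.
Step 4 — Series Q: Q = ω₀L/R = 2723·0.000695/3260 = 0.0005806.

(a) f₀ = 433.4 Hz  (b) Q = 0.0005806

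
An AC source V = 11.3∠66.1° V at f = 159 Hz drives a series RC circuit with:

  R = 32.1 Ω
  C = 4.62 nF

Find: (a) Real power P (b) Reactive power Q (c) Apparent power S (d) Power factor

Step 1 — Angular frequency: ω = 2π·f = 2π·159 = 999 rad/s.
Step 2 — Component impedances:
  R: Z = R = 32.1 Ω
  C: Z = 1/(jωC) = -j/(ω·C) = 0 - j2.167e+05 Ω
Step 3 — Series combination: Z_total = R + C = 32.1 - j2.167e+05 Ω = 2.167e+05∠-90.0° Ω.
Step 4 — Source phasor: V = 11.3∠66.1° V = 4.578 + j10.33 V.
Step 5 — Current: I = V / Z = -4.768e-05 + j2.114e-05 A = 5.216e-05∠156.1° A.
Step 6 — Complex power: S = V·I* = 8.732e-08 - j0.0005894 VA.
Step 7 — Real power: P = Re(S) = 8.732e-08 W.
Step 8 — Reactive power: Q = Im(S) = -0.0005894 VAR.
Step 9 — Apparent power: |S| = 0.0005894 VA.
Step 10 — Power factor: PF = P/|S| = 0.0001482 (leading).

(a) P = 8.732e-08 W  (b) Q = -0.0005894 VAR  (c) S = 0.0005894 VA  (d) PF = 0.0001482 (leading)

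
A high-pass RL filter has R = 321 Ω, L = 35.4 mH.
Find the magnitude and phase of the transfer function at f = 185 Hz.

Step 1 — Angular frequency: ω = 2π·185 = 1162 rad/s.
Step 2 — Transfer function: H(jω) = jωL/(R + jωL).
Step 3 — Numerator jωL = j·41.15; denominator R + jωL = 321 + j41.15.
Step 4 — H = 0.01617 + j0.1261.
Step 5 — Magnitude: |H| = 0.1271 (-17.9 dB); phase: φ = 82.7°.

|H| = 0.1271 (-17.9 dB), φ = 82.7°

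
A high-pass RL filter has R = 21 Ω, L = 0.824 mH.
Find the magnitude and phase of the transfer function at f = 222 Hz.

Step 1 — Angular frequency: ω = 2π·222 = 1395 rad/s.
Step 2 — Transfer function: H(jω) = jωL/(R + jωL).
Step 3 — Numerator jωL = j·1.149; denominator R + jωL = 21 + j1.149.
Step 4 — H = 0.002987 + j0.05457.
Step 5 — Magnitude: |H| = 0.05465 (-25.2 dB); phase: φ = 86.9°.

|H| = 0.05465 (-25.2 dB), φ = 86.9°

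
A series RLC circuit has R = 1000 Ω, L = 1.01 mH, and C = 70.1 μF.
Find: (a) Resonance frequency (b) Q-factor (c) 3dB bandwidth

Step 1 — Resonance condition Im(Z)=0 gives ω₀ = 1/√(LC).
Step 2 — ω₀ = 1/√(0.00101·7.01e-05) = 3758 rad/s.
Step 3 — f₀ = ω₀/(2π) = 598.1 Hz.
Step 4 — Series Q: Q = ω₀L/R = 3758·0.00101/1000 = 0.003796.
Step 5 — 3dB bandwidth: Δω = ω₀/Q = 9.901e+05 rad/s; BW = Δω/(2π) = 1.576e+05 Hz.

(a) f₀ = 598.1 Hz  (b) Q = 0.003796  (c) BW = 1.576e+05 Hz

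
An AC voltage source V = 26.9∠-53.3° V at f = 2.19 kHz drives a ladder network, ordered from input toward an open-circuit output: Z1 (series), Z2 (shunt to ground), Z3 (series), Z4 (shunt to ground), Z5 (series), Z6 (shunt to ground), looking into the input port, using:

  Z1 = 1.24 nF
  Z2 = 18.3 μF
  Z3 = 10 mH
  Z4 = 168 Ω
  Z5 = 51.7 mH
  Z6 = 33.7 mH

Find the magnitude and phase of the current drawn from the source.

Step 1 — Angular frequency: ω = 2π·f = 2π·2190 = 1.376e+04 rad/s.
Step 2 — Component impedances:
  Z1: Z = 1/(jωC) = -j/(ω·C) = 0 - j5.861e+04 Ω
  Z2: Z = 1/(jωC) = -j/(ω·C) = 0 - j3.971 Ω
  Z3: Z = jωL = j·1.376e+04·0.01 = 0 + j137.6 Ω
  Z4: Z = R = 168 Ω
  Z5: Z = jωL = j·1.376e+04·0.0517 = 0 + j711.4 Ω
  Z6: Z = jωL = j·1.376e+04·0.0337 = 0 + j463.7 Ω
Step 3 — Ladder network (open output): work backward from the far end, alternating series and parallel combinations. Z_in = 0.05012 - j5.861e+04 Ω = 5.861e+04∠-90.0° Ω.
Step 4 — Source phasor: V = 26.9∠-53.3° V = 16.08 - j21.57 V.
Step 5 — Ohm's law: I = V / Z_total = (16.08 - j21.57) / (0.05012 - j5.861e+04) = 0.000368 + j0.0002743 A.
Step 6 — Convert to polar: |I| = 0.000459 A, ∠I = 36.7°.

I = 0.000459∠36.7° A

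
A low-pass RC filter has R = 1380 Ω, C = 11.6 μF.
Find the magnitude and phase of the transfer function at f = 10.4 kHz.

Step 1 — Angular frequency: ω = 2π·1.04e+04 = 6.535e+04 rad/s.
Step 2 — Transfer function: H(jω) = 1/(1 + jωRC).
Step 3 — Denominator: 1 + jωRC = 1 + j·6.535e+04·1380·1.16e-05 = 1 + j1046.
Step 4 — H = 9.139e-07 - j0.000956.
Step 5 — Magnitude: |H| = 0.000956 (-60.4 dB); phase: φ = -89.9°.

|H| = 0.000956 (-60.4 dB), φ = -89.9°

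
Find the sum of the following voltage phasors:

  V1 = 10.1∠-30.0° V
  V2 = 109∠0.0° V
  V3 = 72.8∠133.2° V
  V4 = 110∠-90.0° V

Step 1 — Convert each phasor to rectangular form:
  V1 = 10.1·(cos(-30.0°) + j·sin(-30.0°)) = 8.747 - j5.05 V
  V2 = 109·(cos(0.0°) + j·sin(0.0°)) = 109 V
  V3 = 72.8·(cos(133.2°) + j·sin(133.2°)) = -49.84 + j53.07 V
  V4 = 110·(cos(-90.0°) + j·sin(-90.0°)) = 0 - j110 V
Step 2 — Sum components: V_total = 67.91 - j61.98 V.
Step 3 — Convert to polar: |V_total| = 91.94 V, ∠V_total = -42.4°.

V_total = 91.94∠-42.4° V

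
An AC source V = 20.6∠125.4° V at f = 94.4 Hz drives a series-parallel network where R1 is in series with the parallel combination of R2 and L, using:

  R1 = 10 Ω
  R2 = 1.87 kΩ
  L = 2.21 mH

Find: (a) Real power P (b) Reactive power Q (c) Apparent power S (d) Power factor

Step 1 — Angular frequency: ω = 2π·f = 2π·94.4 = 593.1 rad/s.
Step 2 — Component impedances:
  R1: Z = R = 10 Ω
  R2: Z = R = 1870 Ω
  L: Z = jωL = j·593.1·0.00221 = 0 + j1.311 Ω
Step 3 — Parallel branch: R2 || L = 1/(1/R2 + 1/L) = 0.0009189 + j1.311 Ω.
Step 4 — Series with R1: Z_total = R1 + (R2 || L) = 10 + j1.311 Ω = 10.09∠7.5° Ω.
Step 5 — Source phasor: V = 20.6∠125.4° V = -11.93 + j16.79 V.
Step 6 — Current: I = V / Z = -0.9567 + j1.804 A = 2.042∠117.9° A.
Step 7 — Complex power: S = V·I* = 41.72 + j5.468 VA.
Step 8 — Real power: P = Re(S) = 41.72 W.
Step 9 — Reactive power: Q = Im(S) = 5.468 VAR.
Step 10 — Apparent power: |S| = 42.07 VA.
Step 11 — Power factor: PF = P/|S| = 0.9915 (lagging).

(a) P = 41.72 W  (b) Q = 5.468 VAR  (c) S = 42.07 VA  (d) PF = 0.9915 (lagging)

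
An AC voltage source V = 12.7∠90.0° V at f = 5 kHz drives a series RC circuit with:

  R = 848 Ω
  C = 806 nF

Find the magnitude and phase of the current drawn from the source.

Step 1 — Angular frequency: ω = 2π·f = 2π·5000 = 3.142e+04 rad/s.
Step 2 — Component impedances:
  R: Z = R = 848 Ω
  C: Z = 1/(jωC) = -j/(ω·C) = 0 - j39.49 Ω
Step 3 — Series combination: Z_total = R + C = 848 - j39.49 Ω = 848.9∠-2.7° Ω.
Step 4 — Source phasor: V = 12.7∠90.0° V = 0 + j12.7 V.
Step 5 — Ohm's law: I = V / Z_total = (0 + j12.7) / (848 - j39.49) = -0.000696 + j0.01494 A.
Step 6 — Convert to polar: |I| = 0.01496 A, ∠I = 92.7°.

I = 0.01496∠92.7° A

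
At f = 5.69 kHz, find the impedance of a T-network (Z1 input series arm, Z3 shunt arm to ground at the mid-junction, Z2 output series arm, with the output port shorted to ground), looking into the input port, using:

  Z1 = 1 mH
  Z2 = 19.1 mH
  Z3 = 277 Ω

Step 1 — Angular frequency: ω = 2π·f = 2π·5690 = 3.575e+04 rad/s.
Step 2 — Component impedances:
  Z1: Z = jωL = j·3.575e+04·0.001 = 0 + j35.75 Ω
  Z2: Z = jωL = j·3.575e+04·0.0191 = 0 + j682.9 Ω
  Z3: Z = R = 277 Ω
Step 3 — With the output port shorted to ground, the output series arm Z2 runs from the junction to ground; the shunt arm Z3 also runs from the junction to ground. They appear in parallel: Z3 || Z2 = 237.9 + j96.49 Ω.
Step 4 — Series with input arm Z1: Z_in = Z1 + (Z3 || Z2) = 237.9 + j132.2 Ω = 272.1∠29.1° Ω.

Z = 237.9 + j132.2 Ω = 272.1∠29.1° Ω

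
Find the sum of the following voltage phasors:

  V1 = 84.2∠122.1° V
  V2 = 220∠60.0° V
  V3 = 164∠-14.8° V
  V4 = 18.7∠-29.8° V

Step 1 — Convert each phasor to rectangular form:
  V1 = 84.2·(cos(122.1°) + j·sin(122.1°)) = -44.74 + j71.33 V
  V2 = 220·(cos(60.0°) + j·sin(60.0°)) = 110 + j190.5 V
  V3 = 164·(cos(-14.8°) + j·sin(-14.8°)) = 158.6 - j41.89 V
  V4 = 18.7·(cos(-29.8°) + j·sin(-29.8°)) = 16.23 - j9.293 V
Step 2 — Sum components: V_total = 240 + j210.7 V.
Step 3 — Convert to polar: |V_total| = 319.4 V, ∠V_total = 41.3°.

V_total = 319.4∠41.3° V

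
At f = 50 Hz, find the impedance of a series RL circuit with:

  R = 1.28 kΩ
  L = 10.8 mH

Step 1 — Angular frequency: ω = 2π·f = 2π·50 = 314.2 rad/s.
Step 2 — Component impedances:
  R: Z = R = 1280 Ω
  L: Z = jωL = j·314.2·0.0108 = 0 + j3.393 Ω
Step 3 — Series combination: Z_total = R + L = 1280 + j3.393 Ω = 1280∠0.2° Ω.

Z = 1280 + j3.393 Ω = 1280∠0.2° Ω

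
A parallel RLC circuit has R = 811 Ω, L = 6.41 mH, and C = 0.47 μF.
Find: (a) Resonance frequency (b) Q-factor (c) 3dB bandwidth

Step 1 — Resonance: ω₀ = 1/√(LC) = 1/√(0.00641·4.7e-07) = 1.822e+04 rad/s.
Step 2 — f₀ = ω₀/(2π) = 2900 Hz.
Step 3 — Parallel Q: Q = R/(ω₀L) = 811/(1.822e+04·0.00641) = 6.944.
Step 4 — Bandwidth: Δω = ω₀/Q = 2624 rad/s; BW = Δω/(2π) = 417.5 Hz.

(a) f₀ = 2900 Hz  (b) Q = 6.944  (c) BW = 417.5 Hz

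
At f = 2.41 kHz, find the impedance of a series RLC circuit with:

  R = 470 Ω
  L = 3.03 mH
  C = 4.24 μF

Step 1 — Angular frequency: ω = 2π·f = 2π·2410 = 1.514e+04 rad/s.
Step 2 — Component impedances:
  R: Z = R = 470 Ω
  L: Z = jωL = j·1.514e+04·0.00303 = 0 + j45.88 Ω
  C: Z = 1/(jωC) = -j/(ω·C) = 0 - j15.58 Ω
Step 3 — Series combination: Z_total = R + L + C = 470 + j30.31 Ω = 471∠3.7° Ω.

Z = 470 + j30.31 Ω = 471∠3.7° Ω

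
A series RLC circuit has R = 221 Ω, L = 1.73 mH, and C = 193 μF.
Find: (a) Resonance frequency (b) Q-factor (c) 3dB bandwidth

Step 1 — Resonance: ω₀ = 1/√(LC) = 1/√(0.00173·0.000193) = 1731 rad/s.
Step 2 — f₀ = ω₀/(2π) = 275.4 Hz.
Step 3 — Series Q: Q = ω₀L/R = 1731·0.00173/221 = 0.01355.
Step 4 — Bandwidth: Δω = ω₀/Q = 1.277e+05 rad/s; BW = Δω/(2π) = 2.033e+04 Hz.

(a) f₀ = 275.4 Hz  (b) Q = 0.01355  (c) BW = 2.033e+04 Hz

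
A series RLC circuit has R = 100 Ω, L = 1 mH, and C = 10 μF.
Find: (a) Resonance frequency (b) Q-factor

Step 1 — Resonance condition Im(Z)=0 gives ω₀ = 1/√(LC).
Step 2 — ω₀ = 1/√(0.001·1e-05) = 1e+04 rad/s.
Step 3 — f₀ = ω₀/(2π) = 1592 Hz.
Step 4 — Series Q: Q = ω₀L/R = 1e+04·0.001/100 = 0.1.

(a) f₀ = 1592 Hz  (b) Q = 0.1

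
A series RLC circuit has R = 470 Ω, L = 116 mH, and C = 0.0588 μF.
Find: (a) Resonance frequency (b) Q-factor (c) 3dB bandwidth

Step 1 — Resonance condition Im(Z)=0 gives ω₀ = 1/√(LC).
Step 2 — ω₀ = 1/√(0.116·5.88e-08) = 1.211e+04 rad/s.
Step 3 — f₀ = ω₀/(2π) = 1927 Hz.
Step 4 — Series Q: Q = ω₀L/R = 1.211e+04·0.116/470 = 2.988.
Step 5 — 3dB bandwidth: Δω = ω₀/Q = 4052 rad/s; BW = Δω/(2π) = 644.9 Hz.

(a) f₀ = 1927 Hz  (b) Q = 2.988  (c) BW = 644.9 Hz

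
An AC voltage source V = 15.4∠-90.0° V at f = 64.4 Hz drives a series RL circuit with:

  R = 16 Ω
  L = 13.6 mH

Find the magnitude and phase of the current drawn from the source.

Step 1 — Angular frequency: ω = 2π·f = 2π·64.4 = 404.6 rad/s.
Step 2 — Component impedances:
  R: Z = R = 16 Ω
  L: Z = jωL = j·404.6·0.0136 = 0 + j5.503 Ω
Step 3 — Series combination: Z_total = R + L = 16 + j5.503 Ω = 16.92∠19.0° Ω.
Step 4 — Source phasor: V = 15.4∠-90.0° V = 0 - j15.4 V.
Step 5 — Ohm's law: I = V / Z_total = (0 - j15.4) / (16 + j5.503) = -0.296 - j0.8607 A.
Step 6 — Convert to polar: |I| = 0.9102 A, ∠I = -109.0°.

I = 0.9102∠-109.0° A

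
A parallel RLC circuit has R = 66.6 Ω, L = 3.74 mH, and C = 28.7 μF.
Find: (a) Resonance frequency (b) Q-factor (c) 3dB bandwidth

Step 1 — Resonance: ω₀ = 1/√(LC) = 1/√(0.00374·2.87e-05) = 3052 rad/s.
Step 2 — f₀ = ω₀/(2π) = 485.8 Hz.
Step 3 — Parallel Q: Q = R/(ω₀L) = 66.6/(3052·0.00374) = 5.834.
Step 4 — Bandwidth: Δω = ω₀/Q = 523.2 rad/s; BW = Δω/(2π) = 83.27 Hz.

(a) f₀ = 485.8 Hz  (b) Q = 5.834  (c) BW = 83.27 Hz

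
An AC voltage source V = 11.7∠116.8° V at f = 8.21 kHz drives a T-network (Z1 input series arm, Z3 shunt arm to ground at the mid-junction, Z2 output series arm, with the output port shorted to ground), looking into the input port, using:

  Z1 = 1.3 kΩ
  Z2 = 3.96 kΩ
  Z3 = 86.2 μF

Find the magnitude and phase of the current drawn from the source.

Step 1 — Angular frequency: ω = 2π·f = 2π·8210 = 5.158e+04 rad/s.
Step 2 — Component impedances:
  Z1: Z = R = 1300 Ω
  Z2: Z = R = 3960 Ω
  Z3: Z = 1/(jωC) = -j/(ω·C) = 0 - j0.2249 Ω
Step 3 — With the output port shorted to ground, the output series arm Z2 runs from the junction to ground; the shunt arm Z3 also runs from the junction to ground. They appear in parallel: Z3 || Z2 = 1.277e-05 - j0.2249 Ω.
Step 4 — Series with input arm Z1: Z_in = Z1 + (Z3 || Z2) = 1300 - j0.2249 Ω = 1300∠-0.0° Ω.
Step 5 — Source phasor: V = 11.7∠116.8° V = -5.275 + j10.44 V.
Step 6 — Ohm's law: I = V / Z_total = (-5.275 + j10.44) / (1300 - j0.2249) = -0.004059 + j0.008033 A.
Step 7 — Convert to polar: |I| = 0.009 A, ∠I = 116.8°.

I = 0.009∠116.8° A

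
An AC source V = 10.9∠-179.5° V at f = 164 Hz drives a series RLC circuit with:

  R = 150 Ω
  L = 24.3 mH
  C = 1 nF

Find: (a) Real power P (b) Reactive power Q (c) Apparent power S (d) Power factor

Step 1 — Angular frequency: ω = 2π·f = 2π·164 = 1030 rad/s.
Step 2 — Component impedances:
  R: Z = R = 150 Ω
  L: Z = jωL = j·1030·0.0243 = 0 + j25.04 Ω
  C: Z = 1/(jωC) = -j/(ω·C) = 0 - j9.705e+05 Ω
Step 3 — Series combination: Z_total = R + L + C = 150 - j9.704e+05 Ω = 9.704e+05∠-90.0° Ω.
Step 4 — Source phasor: V = 10.9∠-179.5° V = -10.9 - j0.09512 V.
Step 5 — Current: I = V / Z = 9.628e-08 - j1.123e-05 A = 1.123e-05∠-89.5° A.
Step 6 — Complex power: S = V·I* = 1.892e-08 - j0.0001224 VA.
Step 7 — Real power: P = Re(S) = 1.892e-08 W.
Step 8 — Reactive power: Q = Im(S) = -0.0001224 VAR.
Step 9 — Apparent power: |S| = 0.0001224 VA.
Step 10 — Power factor: PF = P/|S| = 0.0001546 (leading).

(a) P = 1.892e-08 W  (b) Q = -0.0001224 VAR  (c) S = 0.0001224 VA  (d) PF = 0.0001546 (leading)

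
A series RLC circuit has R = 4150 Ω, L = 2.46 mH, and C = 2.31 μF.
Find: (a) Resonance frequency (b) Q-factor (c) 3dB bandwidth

Step 1 — Resonance: ω₀ = 1/√(LC) = 1/√(0.00246·2.31e-06) = 1.327e+04 rad/s.
Step 2 — f₀ = ω₀/(2π) = 2111 Hz.
Step 3 — Series Q: Q = ω₀L/R = 1.327e+04·0.00246/4150 = 0.007863.
Step 4 — Bandwidth: Δω = ω₀/Q = 1.687e+06 rad/s; BW = Δω/(2π) = 2.685e+05 Hz.

(a) f₀ = 2111 Hz  (b) Q = 0.007863  (c) BW = 2.685e+05 Hz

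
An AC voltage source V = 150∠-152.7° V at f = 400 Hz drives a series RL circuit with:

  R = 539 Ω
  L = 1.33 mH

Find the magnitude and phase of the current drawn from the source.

Step 1 — Angular frequency: ω = 2π·f = 2π·400 = 2513 rad/s.
Step 2 — Component impedances:
  R: Z = R = 539 Ω
  L: Z = jωL = j·2513·0.00133 = 0 + j3.343 Ω
Step 3 — Series combination: Z_total = R + L = 539 + j3.343 Ω = 539∠0.4° Ω.
Step 4 — Source phasor: V = 150∠-152.7° V = -133.3 - j68.8 V.
Step 5 — Ohm's law: I = V / Z_total = (-133.3 - j68.8) / (539 + j3.343) = -0.2481 - j0.1261 A.
Step 6 — Convert to polar: |I| = 0.2783 A, ∠I = -153.1°.

I = 0.2783∠-153.1° A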